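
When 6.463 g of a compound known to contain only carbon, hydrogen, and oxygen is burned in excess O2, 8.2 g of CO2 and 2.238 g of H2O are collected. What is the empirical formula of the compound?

mol C = 8.2 / 44.01 = 0.1863; mass C = 0.1863 × 12.01 = 2.238 g
mol H = 2 × (2.238 / 18.02) = 0.2484; mass H = 0.2484 × 1.008 = 0.2504 g
mass O = 6.463 − (2.488) = 3.975 g → mol O = 0.2484
Ratios (÷ 0.1863): C 1.000, H 1.333, O 1.333
Scaling by 3: C 3.00, H 4.00, O 4.00 → C3H4O4

C3H4O4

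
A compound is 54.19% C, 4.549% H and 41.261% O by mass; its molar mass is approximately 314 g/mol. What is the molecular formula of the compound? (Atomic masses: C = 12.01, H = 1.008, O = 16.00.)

C14H14O8

Assume 100 g: 54.19 g C, 4.549 g H, 41.261 g O.
C: 54.19 g ÷ 12.01 g/mol = 4.512 mol
H: 4.549 g ÷ 1.008 g/mol = 4.513 mol
O: 41.261 g ÷ 16.00 g/mol = 2.579 mol
Ratios (÷ 2.579): C 1.750, H 1.750, O 1.000
Scaling by 4: C 7.00, H 7.00, O 4.00 → C7H7O4
Empirical-formula mass = 155.13 g/mol
n = 314 / 155.13 = 2.02 ≈ 2
Molecular formula = (C7H7O4)×2 = C14H14O8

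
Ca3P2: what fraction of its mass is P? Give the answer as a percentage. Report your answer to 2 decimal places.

34.00%

Molar mass = 3(40.08) + 2(30.97) = 182.180 g/mol
Mass of P per mole = 2 × 30.97 = 61.940 g
% P = 61.940 / 182.180 × 100 = 34.00%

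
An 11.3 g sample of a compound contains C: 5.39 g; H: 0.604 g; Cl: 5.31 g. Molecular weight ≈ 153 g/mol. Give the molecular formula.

C: 5.39 g ÷ 12.01 g/mol = 0.4488 mol
H: 0.604 g ÷ 1.008 g/mol = 0.5992 mol
Cl: 5.31 g ÷ 35.45 g/mol = 0.1498 mol
Smallest is Cl at 0.1498 mol; normalising gives C 2.996, H 4.000, Cl 1.000
Ratio ≈ 3:4:1, so the empirical formula is C3H4Cl
Empirical-formula mass = 75.51 g/mol
n = 153 / 75.51 = 2.03 ≈ 2
Molecular formula = (C3H4Cl)×2 = C6H8Cl2

C6H8Cl2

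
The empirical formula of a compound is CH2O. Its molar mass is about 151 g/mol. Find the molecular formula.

Empirical-formula mass = 30.03 g/mol
n = 151 / 30.03 = 5.03 ≈ 5
Molecular formula = (CH2O)5 = C5H10O5

C5H10O5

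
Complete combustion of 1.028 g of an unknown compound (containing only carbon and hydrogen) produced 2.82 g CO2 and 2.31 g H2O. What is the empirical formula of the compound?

mol C = 2.82 / 44.01 = 0.06408; mass C = 0.06408 × 12.01 = 0.7696 g
mol H = 2 × (2.31 / 18.02) = 0.2564; mass H = 0.2564 × 1.008 = 0.2584 g
Smallest is C at 0.06408 mol; normalising gives C 1.000, H 4.001
→ CH4

CH4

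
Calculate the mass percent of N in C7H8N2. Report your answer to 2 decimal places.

Molar mass = 7(12.01) + 8(1.008) + 2(14.01) = 120.154 g/mol
Mass of N per mole = 2 × 14.01 = 28.020 g
% N = 28.020 / 120.154 × 100 = 23.32%

23.32%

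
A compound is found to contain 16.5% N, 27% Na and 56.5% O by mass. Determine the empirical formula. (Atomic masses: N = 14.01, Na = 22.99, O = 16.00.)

Assume 100 g: 16.5 g N, 27 g Na, 56.5 g O.
n(N) = 16.5/14.01 = 1.178, n(Na) = 27/22.99 = 1.174, n(O) = 56.5/16.00 = 3.531
Smallest is Na at 1.174 mol; normalising gives N 1.003, Na 1.000, O 3.007
Ratio ≈ 1:1:3, so the empirical formula is NNaO3

NNaO3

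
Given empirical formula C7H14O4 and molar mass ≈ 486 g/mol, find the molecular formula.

Empirical-formula mass = 162.18 g/mol
n = 486 / 162.18 = 3.00 ≈ 3
Molecular formula = (C7H14O4)3 = C21H42O12

C21H42O12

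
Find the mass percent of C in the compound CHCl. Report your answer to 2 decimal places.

24.78%

Molar mass = 1(12.01) + 1(1.008) + 1(35.45) = 48.468 g/mol
Mass of C per mole = 1 × 12.01 = 12.010 g
% C = 12.010 / 48.468 × 100 = 24.78%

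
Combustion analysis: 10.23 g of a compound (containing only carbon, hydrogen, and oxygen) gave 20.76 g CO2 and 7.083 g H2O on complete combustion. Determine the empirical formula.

C6H10O3

mol C = 20.76 / 44.01 = 0.4717; mass C = 0.4717 × 12.01 = 5.665 g
mol H = 2 × (7.083 / 18.02) = 0.7861; mass H = 0.7861 × 1.008 = 0.7924 g
mass O = 10.23 − (6.458) = 3.772 g → mol O = 0.2358
Divide by the smallest (0.2358 mol O): C 2.001, H 3.334, O 1.000
Scaling by 3: C 6.00, H 10.00, O 3.00 → C6H10O3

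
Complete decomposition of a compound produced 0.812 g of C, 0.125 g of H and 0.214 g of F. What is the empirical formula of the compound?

C6H11F

Moles — C: 0.812 / 12.01 = 0.06761 mol; H: 0.125 / 1.008 = 0.124 mol; F: 0.214 / 19.00 = 0.01126 mol
Divide by the smallest (0.01126 mol F): C 6.003, H 11.010, F 1.000
Ratio ≈ 6:11:1, so the empirical formula is C6H11F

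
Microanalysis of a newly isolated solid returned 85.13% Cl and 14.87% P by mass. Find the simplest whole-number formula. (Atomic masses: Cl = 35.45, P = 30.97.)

Assume 100 g: 85.13 g Cl, 14.87 g P.
Cl: 85.13 g ÷ 35.45 g/mol = 2.401 mol
P: 14.87 g ÷ 30.97 g/mol = 0.4801 mol
Smallest is P at 0.4801 mol; normalising gives Cl 5.001, P 1.000
→ Cl5P

Cl5P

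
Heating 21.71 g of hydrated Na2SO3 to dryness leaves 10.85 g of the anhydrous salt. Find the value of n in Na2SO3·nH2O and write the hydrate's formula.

Mass of water lost = 21.71 − 10.85 = 10.86 g → 10.86 / 18.02 = 0.6027 mol H2O
Molar mass of Na2SO3 = 126.05 g/mol → mol Na2SO3 = 10.85 / 126.05 = 0.08608
n = 0.6027 / 0.08608 = 7.00 ≈ 7 → Na2SO3·7H2O

Na2SO3·7H2O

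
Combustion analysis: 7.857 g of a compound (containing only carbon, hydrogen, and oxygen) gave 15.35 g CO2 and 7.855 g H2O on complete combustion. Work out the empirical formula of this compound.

C2H5O

mol C = 15.35 / 44.01 = 0.3488; mass C = 0.3488 × 12.01 = 4.189 g
mol H = 2 × (7.855 / 18.02) = 0.8718; mass H = 0.8718 × 1.008 = 0.8788 g
mass O = 7.857 − (5.068) = 2.789 g → mol O = 0.1743
Divide by the smallest (0.1743 mol O): C 2.001, H 5.001, O 1.000
Ratio ≈ 2:5:1, so the empirical formula is C2H5O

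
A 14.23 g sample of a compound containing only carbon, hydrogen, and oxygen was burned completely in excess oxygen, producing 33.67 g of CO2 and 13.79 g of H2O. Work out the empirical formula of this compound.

C7H14O2

mol C = 33.67 / 44.01 = 0.7651; mass C = 0.7651 × 12.01 = 9.188 g
mol H = 2 × (13.79 / 18.02) = 1.531; mass H = 1.531 × 1.008 = 1.543 g
mass O = 14.23 − (10.73) = 3.499 g → mol O = 0.2187
Divide by the smallest (0.2187 mol O): C 3.498, H 6.999, O 1.000
Multiply by 2: C 7.00, H 14.00, O 2.00 → C7H14O2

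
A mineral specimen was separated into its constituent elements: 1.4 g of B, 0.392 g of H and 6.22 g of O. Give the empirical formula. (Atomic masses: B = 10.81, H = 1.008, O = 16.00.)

B: 1.4 g ÷ 10.81 g/mol = 0.1295 mol
H: 0.392 g ÷ 1.008 g/mol = 0.3889 mol
O: 6.22 g ÷ 16.00 g/mol = 0.3887 mol
Smallest is B at 0.1295 mol; normalising gives B 1.000, H 3.003, O 3.002
≈ 1:3:3 → BH3O3

BH3O3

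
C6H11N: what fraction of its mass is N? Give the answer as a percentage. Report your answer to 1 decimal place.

Molar mass = 6(12.01) + 11(1.008) + 1(14.01) = 97.158 g/mol
Mass of N per mole = 1 × 14.01 = 14.010 g
% N = 14.010 / 97.158 × 100 = 14.4%

14.4%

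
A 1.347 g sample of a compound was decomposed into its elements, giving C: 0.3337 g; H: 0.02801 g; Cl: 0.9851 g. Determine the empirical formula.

CHCl

n(C) = 0.3337/12.01 = 0.02779, n(H) = 0.02801/1.008 = 0.02779, n(Cl) = 0.9851/35.45 = 0.02779
Ratios (÷ 0.02779): C 1.000, H 1.000, Cl 1.000
Ratio ≈ 1:1:1, so the empirical formula is CHCl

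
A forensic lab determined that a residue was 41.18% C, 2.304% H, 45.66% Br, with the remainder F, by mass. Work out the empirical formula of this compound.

C6H4BrF

Assume 100 g: 41.18 g C, 2.304 g H, 45.66 g Br, 10.856 g F.
n(C) = 41.18/12.01 = 3.429, n(H) = 2.304/1.008 = 2.286, n(Br) = 45.66/79.90 = 0.5715, n(F) = 10.856/19.00 = 0.5714
Divide by the smallest (0.5714 mol F): C 6.001, H 4.000, Br 1.000, F 1.000
→ C6H4BrF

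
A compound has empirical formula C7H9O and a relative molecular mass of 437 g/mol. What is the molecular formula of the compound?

C28H36O4

Empirical-formula mass = 109.14 g/mol
n = 437 / 109.14 = 4.00 ≈ 4
Molecular formula = (C7H9O)4 = C28H36O4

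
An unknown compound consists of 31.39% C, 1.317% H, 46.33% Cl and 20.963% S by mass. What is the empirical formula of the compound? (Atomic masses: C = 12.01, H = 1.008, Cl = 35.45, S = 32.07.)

C4H2Cl2S

Assume 100 g: 31.39 g C, 1.317 g H, 46.33 g Cl, 20.963 g S.
n(C) = 31.39/12.01 = 2.614, n(H) = 1.317/1.008 = 1.307, n(Cl) = 46.33/35.45 = 1.307, n(S) = 20.963/32.07 = 0.6537
Smallest is S at 0.6537 mol; normalising gives C 3.998, H 1.999, Cl 1.999, S 1.000
Ratio ≈ 4:2:2:1, so the empirical formula is C4H2Cl2S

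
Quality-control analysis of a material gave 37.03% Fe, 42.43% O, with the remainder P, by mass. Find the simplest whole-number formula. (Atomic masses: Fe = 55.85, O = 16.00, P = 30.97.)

Assume 100 g: 37.03 g Fe, 42.43 g O, 20.54 g P.
Moles — Fe: 37.03 / 55.85 = 0.663 mol; O: 42.43 / 16.00 = 2.652 mol; P: 20.54 / 30.97 = 0.6632 mol
Smallest is Fe at 0.663 mol; normalising gives Fe 1.000, O 4.000, P 1.000
→ FeO4P

FeO4P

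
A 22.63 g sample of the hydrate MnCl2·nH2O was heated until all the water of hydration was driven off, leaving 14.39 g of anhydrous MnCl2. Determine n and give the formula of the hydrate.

MnCl2·4H2O

Mass of water lost = 22.63 − 14.39 = 8.24 g → 8.24 / 18.02 = 0.4573 mol H2O
Molar mass of MnCl2 = 125.84 g/mol → mol MnCl2 = 14.39 / 125.84 = 0.1144
n = 0.4573 / 0.1144 = 4.00 ≈ 4 → MnCl2·4H2O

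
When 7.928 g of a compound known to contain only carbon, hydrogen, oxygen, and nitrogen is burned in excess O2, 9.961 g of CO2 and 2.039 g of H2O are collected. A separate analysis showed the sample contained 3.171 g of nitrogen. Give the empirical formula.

C2H2N2O

mol C = 9.961 / 44.01 = 0.2263; mass C = 0.2263 × 12.01 = 2.718 g
mol H = 2 × (2.039 / 18.02) = 0.2263; mass H = 0.2263 × 1.008 = 0.2281 g
mol N = 3.171 / 14.01 = 0.2263
mass O = 7.928 − (6.117) = 1.811 g → mol O = 0.1132
Divide by the smallest (0.1132 mol O): C 2.000, H 2.000, N 2.000, O 1.000
→ C2H2N2O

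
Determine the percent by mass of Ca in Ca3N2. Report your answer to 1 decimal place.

81.1%

Molar mass = 3(40.08) + 2(14.01) = 148.260 g/mol
Mass of Ca per mole = 3 × 40.08 = 120.240 g
% Ca = 120.240 / 148.260 × 100 = 81.1%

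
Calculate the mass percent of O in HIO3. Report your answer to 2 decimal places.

27.29%

Molar mass = 1(1.008) + 1(126.90) + 3(16.00) = 175.908 g/mol
Mass of O per mole = 3 × 16.00 = 48.000 g
% O = 48.000 / 175.908 × 100 = 27.29%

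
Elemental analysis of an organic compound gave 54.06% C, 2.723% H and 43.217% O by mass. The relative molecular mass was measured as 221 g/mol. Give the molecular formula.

C10H6O6

Assume 100 g: 54.06 g C, 2.723 g H, 43.217 g O.
n(C) = 54.06/12.01 = 4.501, n(H) = 2.723/1.008 = 2.701, n(O) = 43.217/16.00 = 2.701
Ratios (÷ 2.701): C 1.666, H 1.000, O 1.000
Scaling by 3: C 5.00, H 3.00, O 3.00 → C5H3O3
Empirical-formula mass = 111.07 g/mol
n = 221 / 111.07 = 1.99 ≈ 2
Molecular formula = (C5H3O3)×2 = C10H6O6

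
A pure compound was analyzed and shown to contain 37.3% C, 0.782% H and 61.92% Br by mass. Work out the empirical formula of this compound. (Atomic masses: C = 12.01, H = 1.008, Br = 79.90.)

Assume 100 g: 37.3 g C, 0.782 g H, 61.92 g Br.
C: 37.3 g ÷ 12.01 g/mol = 3.106 mol
H: 0.782 g ÷ 1.008 g/mol = 0.7758 mol
Br: 61.92 g ÷ 79.90 g/mol = 0.775 mol
Smallest is Br at 0.775 mol; normalising gives C 4.008, H 1.001, Br 1.000
≈ 4:1:1 → C4HBr

C4HBr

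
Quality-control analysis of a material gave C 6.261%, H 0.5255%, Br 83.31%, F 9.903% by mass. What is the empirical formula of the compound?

CHBr2F

Assume 100 g: 6.261 g C, 0.5255 g H, 83.31 g Br, 9.903 g F.
C: 6.261 g ÷ 12.01 g/mol = 0.5213 mol
H: 0.5255 g ÷ 1.008 g/mol = 0.5213 mol
Br: 83.31 g ÷ 79.90 g/mol = 1.043 mol
F: 9.903 g ÷ 19.00 g/mol = 0.5212 mol
Divide by the smallest (0.5212 mol F): C 1.000, H 1.000, Br 2.000, F 1.000
≈ 1:1:2:1 → CHBr2F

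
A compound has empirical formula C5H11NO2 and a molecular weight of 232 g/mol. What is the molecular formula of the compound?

C10H22N2O4

Empirical-formula mass = 117.15 g/mol
n = 232 / 117.15 = 1.98 ≈ 2
Molecular formula = (C5H11NO2)2 = C10H22N2O4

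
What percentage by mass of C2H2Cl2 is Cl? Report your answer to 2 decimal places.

73.14%

Molar mass = 2(12.01) + 2(1.008) + 2(35.45) = 96.936 g/mol
Mass of Cl per mole = 2 × 35.45 = 70.900 g
% Cl = 70.900 / 96.936 × 100 = 73.14%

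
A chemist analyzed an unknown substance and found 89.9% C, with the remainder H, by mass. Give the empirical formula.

Assume 100 g: 89.9 g C, 10.1 g H.
Moles — C: 89.9 / 12.01 = 7.485 mol; H: 10.1 / 1.008 = 10.02 mol
Smallest is C at 7.485 mol; normalising gives C 1.000, H 1.339
×3: C 3.00, H 4.02 → C3H4

C3H4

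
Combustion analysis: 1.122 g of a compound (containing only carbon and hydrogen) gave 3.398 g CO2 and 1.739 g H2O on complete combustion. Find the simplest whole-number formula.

C2H5

mol C = 3.398 / 44.01 = 0.07721; mass C = 0.07721 × 12.01 = 0.9273 g
mol H = 2 × (1.739 / 18.02) = 0.1930; mass H = 0.1930 × 1.008 = 0.1946 g
Divide by the smallest (0.07721 mol C): C 1.000, H 2.500
×2: C 2.00, H 5.00 → C2H5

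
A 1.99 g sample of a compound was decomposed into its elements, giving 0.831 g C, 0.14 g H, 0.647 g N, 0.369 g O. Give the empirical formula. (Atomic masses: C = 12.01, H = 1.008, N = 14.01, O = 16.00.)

C3H6N2O

C: 0.831 g ÷ 12.01 g/mol = 0.06919 mol
H: 0.14 g ÷ 1.008 g/mol = 0.1389 mol
N: 0.647 g ÷ 14.01 g/mol = 0.04618 mol
O: 0.369 g ÷ 16.00 g/mol = 0.02306 mol
Divide by the smallest (0.02306 mol O): C 3.000, H 6.022, N 2.002, O 1.000
Ratio ≈ 3:6:2:1, so the empirical formula is C3H6N2O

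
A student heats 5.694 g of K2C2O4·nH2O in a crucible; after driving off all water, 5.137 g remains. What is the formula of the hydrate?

K2C2O4·H2O

Mass of water lost = 5.694 − 5.137 = 0.557 g → 0.557 / 18.02 = 0.03091 mol H2O
Molar mass of K2C2O4 = 166.22 g/mol → mol K2C2O4 = 5.137 / 166.22 = 0.0309
n = 0.03091 / 0.0309 = 1.00 ≈ 1 → K2C2O4·H2O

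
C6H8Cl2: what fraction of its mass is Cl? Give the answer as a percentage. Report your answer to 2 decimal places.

46.95%

Molar mass = 6(12.01) + 8(1.008) + 2(35.45) = 151.024 g/mol
Mass of Cl per mole = 2 × 35.45 = 70.900 g
% Cl = 70.900 / 151.024 × 100 = 46.95%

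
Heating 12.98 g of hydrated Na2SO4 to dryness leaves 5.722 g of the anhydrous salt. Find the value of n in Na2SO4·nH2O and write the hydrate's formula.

Na2SO4·10H2O

Mass of water lost = 12.98 − 5.722 = 7.258 g → 7.258 / 18.02 = 0.4028 mol H2O
Molar mass of Na2SO4 = 142.05 g/mol → mol Na2SO4 = 5.722 / 142.05 = 0.04028
n = 0.4028 / 0.04028 = 10.00 ≈ 10 → Na2SO4·10H2O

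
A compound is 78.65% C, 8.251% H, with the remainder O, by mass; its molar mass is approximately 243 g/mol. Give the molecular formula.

C16H20O2

Assume 100 g: 78.65 g C, 8.251 g H, 13.099 g O.
C: 78.65 g ÷ 12.01 g/mol = 6.549 mol
H: 8.251 g ÷ 1.008 g/mol = 8.186 mol
O: 13.099 g ÷ 16.00 g/mol = 0.8187 mol
Ratios (÷ 0.8187): C 7.999, H 9.998, O 1.000
Ratio ≈ 8:10:1, so the empirical formula is C8H10O
Empirical-formula mass = 122.16 g/mol
n = 243 / 122.16 = 1.99 ≈ 2
Molecular formula = (C8H10O)×2 = C16H20O2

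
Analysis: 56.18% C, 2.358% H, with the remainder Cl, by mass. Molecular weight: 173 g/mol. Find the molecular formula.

Assume 100 g: 56.18 g C, 2.358 g H, 41.462 g Cl.
n(C) = 56.18/12.01 = 4.678, n(H) = 2.358/1.008 = 2.339, n(Cl) = 41.462/35.45 = 1.17
Divide by the smallest (1.17 mol Cl): C 3.999, H 2.000, Cl 1.000
Ratio ≈ 4:2:1, so the empirical formula is C4H2Cl
Empirical-formula mass = 85.51 g/mol
n = 173 / 85.51 = 2.02 ≈ 2
Molecular formula = (C4H2Cl)×2 = C8H4Cl2

C8H4Cl2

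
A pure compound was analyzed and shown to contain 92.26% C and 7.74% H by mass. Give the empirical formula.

Assume 100 g: 92.26 g C, 7.74 g H.
Moles — C: 92.26 / 12.01 = 7.682 mol; H: 7.74 / 1.008 = 7.679 mol
Ratios (÷ 7.679): C 1.000, H 1.000
≈ 1:1 → CH

CH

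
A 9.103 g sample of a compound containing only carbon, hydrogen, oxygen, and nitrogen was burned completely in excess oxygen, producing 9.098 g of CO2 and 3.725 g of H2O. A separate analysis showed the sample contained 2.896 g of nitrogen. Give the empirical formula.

CH2NO

mol C = 9.098 / 44.01 = 0.2067; mass C = 0.2067 × 12.01 = 2.483 g
mol H = 2 × (3.725 / 18.02) = 0.4134; mass H = 0.4134 × 1.008 = 0.4167 g
mol N = 2.896 / 14.01 = 0.2067
mass O = 9.103 − (5.796) = 3.307 g → mol O = 0.2067
Divide by the smallest (0.2067 mol N): C 1.000, H 2.000, N 1.000, O 1.000
→ CH2NO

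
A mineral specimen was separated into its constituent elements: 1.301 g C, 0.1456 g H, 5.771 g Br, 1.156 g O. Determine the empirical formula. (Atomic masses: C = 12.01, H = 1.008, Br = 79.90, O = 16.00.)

Moles — C: 1.301 / 12.01 = 0.1083 mol; H: 0.1456 / 1.008 = 0.1444 mol; Br: 5.771 / 79.90 = 0.07223 mol; O: 1.156 / 16.00 = 0.07225 mol
Divide by the smallest (0.07223 mol Br): C 1.500, H 2.000, Br 1.000, O 1.000
Scaling by 2: C 3.00, H 4.00, Br 2.00, O 2.00 → C3H4Br2O2

C3H4Br2O2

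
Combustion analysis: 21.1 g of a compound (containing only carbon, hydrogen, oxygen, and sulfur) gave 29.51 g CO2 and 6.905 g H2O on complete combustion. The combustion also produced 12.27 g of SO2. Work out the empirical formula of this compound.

mol C = 29.51 / 44.01 = 0.6705; mass C = 0.6705 × 12.01 = 8.053 g
mol H = 2 × (6.905 / 18.02) = 0.7664; mass H = 0.7664 × 1.008 = 0.7725 g
mol S = 12.27 / 64.07 = 0.1915; mass S = 6.142 g
mass O = 21.1 − (14.97) = 6.133 g → mol O = 0.3833
Divide by the smallest (0.1915 mol S): C 3.501, H 4.002, O 2.001, S 1.000
Multiply by 2: C 7.00, H 8.00, O 4.00, S 2.00 → C7H8O4S2

C7H8O4S2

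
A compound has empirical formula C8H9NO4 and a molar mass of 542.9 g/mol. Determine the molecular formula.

Empirical-formula mass = 183.16 g/mol
n = 542.9 / 183.16 = 2.96 ≈ 3
Molecular formula = (C8H9NO4)3 = C24H27N3O12

C24H27N3O12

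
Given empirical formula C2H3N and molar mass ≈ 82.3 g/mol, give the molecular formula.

C4H6N2

Empirical-formula mass = 41.05 g/mol
n = 82.3 / 41.05 = 2.00 ≈ 2
Molecular formula = (C2H3N)2 = C4H6N2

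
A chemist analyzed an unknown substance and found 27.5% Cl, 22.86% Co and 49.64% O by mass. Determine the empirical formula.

Assume 100 g: 27.5 g Cl, 22.86 g Co, 49.64 g O.
Cl: 27.5 g ÷ 35.45 g/mol = 0.7757 mol
Co: 22.86 g ÷ 58.93 g/mol = 0.3879 mol
O: 49.64 g ÷ 16.00 g/mol = 3.103 mol
Smallest is Co at 0.3879 mol; normalising gives Cl 2.000, Co 1.000, O 7.998
→ Cl2CoO8

Cl2CoO8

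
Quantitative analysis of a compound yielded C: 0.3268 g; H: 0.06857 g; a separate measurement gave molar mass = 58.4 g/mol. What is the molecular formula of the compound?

C4H10

n(C) = 0.3268/12.01 = 0.02721, n(H) = 0.06857/1.008 = 0.06803
Divide by the smallest (0.02721 mol C): C 1.000, H 2.500
Scaling by 2: C 2.00, H 5.00 → C2H5
Empirical-formula mass = 29.06 g/mol
n = 58.4 / 29.06 = 2.01 ≈ 2
Molecular formula = (C2H5)×2 = C4H10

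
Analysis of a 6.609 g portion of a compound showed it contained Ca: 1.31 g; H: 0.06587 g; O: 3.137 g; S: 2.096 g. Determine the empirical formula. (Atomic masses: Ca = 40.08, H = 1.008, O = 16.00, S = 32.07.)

CaH2O6S2

Ca: 1.31 g ÷ 40.08 g/mol = 0.03268 mol
H: 0.06587 g ÷ 1.008 g/mol = 0.06535 mol
O: 3.137 g ÷ 16.00 g/mol = 0.1961 mol
S: 2.096 g ÷ 32.07 g/mol = 0.06536 mol
Smallest is Ca at 0.03268 mol; normalising gives Ca 1.000, H 1.999, O 5.999, S 2.000
≈ 1:2:6:2 → CaH2O6S2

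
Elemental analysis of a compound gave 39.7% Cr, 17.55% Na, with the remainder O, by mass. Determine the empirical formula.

Assume 100 g: 39.7 g Cr, 17.55 g Na, 42.75 g O.
Cr: 39.7 g ÷ 52.00 g/mol = 0.7635 mol
Na: 17.55 g ÷ 22.99 g/mol = 0.7634 mol
O: 42.75 g ÷ 16.00 g/mol = 2.672 mol
Ratios (÷ 0.7634): Cr 1.000, Na 1.000, O 3.500
Multiply by 2: Cr 2.00, Na 2.00, O 7.00 → Cr2Na2O7

Cr2Na2O7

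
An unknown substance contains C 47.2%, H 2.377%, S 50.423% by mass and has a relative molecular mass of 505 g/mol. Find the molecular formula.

Assume 100 g: 47.2 g C, 2.377 g H, 50.423 g S.
C: 47.2 g ÷ 12.01 g/mol = 3.93 mol
H: 2.377 g ÷ 1.008 g/mol = 2.358 mol
S: 50.423 g ÷ 32.07 g/mol = 1.572 mol
Ratios (÷ 1.572): C 2.500, H 1.500, S 1.000
Scaling by 2: C 5.00, H 3.00, S 2.00 → C5H3S2
Empirical-formula mass = 127.21 g/mol
n = 505 / 127.21 = 3.97 ≈ 4
Molecular formula = (C5H3S2)×4 = C20H12S8

C20H12S8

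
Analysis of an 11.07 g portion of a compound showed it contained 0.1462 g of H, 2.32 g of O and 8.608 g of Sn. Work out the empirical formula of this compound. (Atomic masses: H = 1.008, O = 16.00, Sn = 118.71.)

H: 0.1462 g ÷ 1.008 g/mol = 0.145 mol
O: 2.32 g ÷ 16.00 g/mol = 0.145 mol
Sn: 8.608 g ÷ 118.71 g/mol = 0.07251 mol
Divide by the smallest (0.07251 mol Sn): H 2.000, O 2.000, Sn 1.000
≈ 2:2:1 → H2O2Sn

H2O2Sn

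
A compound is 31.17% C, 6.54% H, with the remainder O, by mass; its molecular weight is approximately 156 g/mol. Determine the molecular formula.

C4H10O6

Assume 100 g: 31.17 g C, 6.54 g H, 62.29 g O.
Moles — C: 31.17 / 12.01 = 2.595 mol; H: 6.54 / 1.008 = 6.488 mol; O: 62.29 / 16.00 = 3.893 mol
Smallest is C at 2.595 mol; normalising gives C 1.000, H 2.500, O 1.500
×2: C 2.00, H 5.00, O 3.00 → C2H5O3
Empirical-formula mass = 77.06 g/mol
n = 156 / 77.06 = 2.02 ≈ 2
Molecular formula = (C2H5O3)×2 = C4H10O6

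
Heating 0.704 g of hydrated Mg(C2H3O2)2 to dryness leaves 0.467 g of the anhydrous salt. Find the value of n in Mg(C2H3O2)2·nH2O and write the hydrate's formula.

Mass of water lost = 0.704 − 0.467 = 0.237 g → 0.237 / 18.02 = 0.01315 mol H2O
Molar mass of Mg(C2H3O2)2 = 142.40 g/mol → mol Mg(C2H3O2)2 = 0.467 / 142.40 = 0.00328
n = 0.01315 / 0.00328 = 4.01 ≈ 4 → Mg(C2H3O2)2·4H2O

Mg(C2H3O2)2·4H2O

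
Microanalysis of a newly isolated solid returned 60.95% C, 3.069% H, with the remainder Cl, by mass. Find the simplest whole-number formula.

Assume 100 g: 60.95 g C, 3.069 g H, 35.981 g Cl.
n(C) = 60.95/12.01 = 5.075, n(H) = 3.069/1.008 = 3.045, n(Cl) = 35.981/35.45 = 1.015
Divide by the smallest (1.015 mol Cl): C 5.000, H 3.000, Cl 1.000
Ratio ≈ 5:3:1, so the empirical formula is C5H3Cl

C5H3Cl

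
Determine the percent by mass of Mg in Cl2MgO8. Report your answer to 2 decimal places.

10.89%

Molar mass = 2(35.45) + 1(24.31) + 8(16.00) = 223.210 g/mol
Mass of Mg per mole = 1 × 24.31 = 24.310 g
% Mg = 24.310 / 223.210 × 100 = 10.89%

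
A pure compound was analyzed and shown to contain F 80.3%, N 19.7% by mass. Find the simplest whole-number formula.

Assume 100 g: 80.3 g F, 19.7 g N.
Moles — F: 80.3 / 19.00 = 4.226 mol; N: 19.7 / 14.01 = 1.406 mol
Divide by the smallest (1.406 mol N): F 3.006, N 1.000
→ F3N

F3N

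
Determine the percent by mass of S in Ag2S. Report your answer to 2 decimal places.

Molar mass = 2(107.87) + 1(32.07) = 247.810 g/mol
Mass of S per mole = 1 × 32.07 = 32.070 g
% S = 32.070 / 247.810 × 100 = 12.94%

12.94%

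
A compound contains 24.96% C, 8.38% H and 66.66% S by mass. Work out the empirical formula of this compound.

CH4S

Assume 100 g: 24.96 g C, 8.38 g H, 66.66 g S.
Moles — C: 24.96 / 12.01 = 2.078 mol; H: 8.38 / 1.008 = 8.313 mol; S: 66.66 / 32.07 = 2.079 mol
Divide by the smallest (2.078 mol C): C 1.000, H 4.000, S 1.000
Ratio ≈ 1:4:1, so the empirical formula is CH4S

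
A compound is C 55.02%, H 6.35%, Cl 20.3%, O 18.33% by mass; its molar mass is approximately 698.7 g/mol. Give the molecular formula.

C32H44Cl4O8

Assume 100 g: 55.02 g C, 6.35 g H, 20.3 g Cl, 18.33 g O.
C: 55.02 g ÷ 12.01 g/mol = 4.581 mol
H: 6.35 g ÷ 1.008 g/mol = 6.3 mol
Cl: 20.3 g ÷ 35.45 g/mol = 0.5726 mol
O: 18.33 g ÷ 16.00 g/mol = 1.146 mol
Smallest is Cl at 0.5726 mol; normalising gives C 8.000, H 11.001, Cl 1.000, O 2.001
≈ 8:11:1:2 → C8H11ClO2
Empirical-formula mass = 174.62 g/mol
n = 698.7 / 174.62 = 4.00 ≈ 4
Molecular formula = (C8H11ClO2)×4 = C32H44Cl4O8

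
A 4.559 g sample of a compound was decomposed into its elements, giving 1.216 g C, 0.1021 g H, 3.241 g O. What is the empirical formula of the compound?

CHO2

Moles — C: 1.216 / 12.01 = 0.1012 mol; H: 0.1021 / 1.008 = 0.1013 mol; O: 3.241 / 16.00 = 0.2026 mol
Smallest is C at 0.1012 mol; normalising gives C 1.000, H 1.000, O 2.001
≈ 1:1:2 → CHO2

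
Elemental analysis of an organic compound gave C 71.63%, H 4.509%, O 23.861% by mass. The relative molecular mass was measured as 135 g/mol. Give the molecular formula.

C8H6O2

Assume 100 g: 71.63 g C, 4.509 g H, 23.861 g O.
n(C) = 71.63/12.01 = 5.964, n(H) = 4.509/1.008 = 4.473, n(O) = 23.861/16.00 = 1.491
Smallest is O at 1.491 mol; normalising gives C 3.999, H 3.000, O 1.000
≈ 4:3:1 → C4H3O
Empirical-formula mass = 67.06 g/mol
n = 135 / 67.06 = 2.01 ≈ 2
Molecular formula = (C4H3O)×2 = C8H6O2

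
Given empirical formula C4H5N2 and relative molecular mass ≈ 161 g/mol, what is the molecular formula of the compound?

Empirical-formula mass = 81.10 g/mol
n = 161 / 81.10 = 1.99 ≈ 2
Molecular formula = (C4H5N2)2 = C8H10N4

C8H10N4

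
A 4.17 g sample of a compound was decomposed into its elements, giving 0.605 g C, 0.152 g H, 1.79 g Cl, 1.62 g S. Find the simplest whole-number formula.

CH3ClS

C: 0.605 g ÷ 12.01 g/mol = 0.05037 mol
H: 0.152 g ÷ 1.008 g/mol = 0.1508 mol
Cl: 1.79 g ÷ 35.45 g/mol = 0.05049 mol
S: 1.62 g ÷ 32.07 g/mol = 0.05051 mol
Divide by the smallest (0.05037 mol C): C 1.000, H 2.993, Cl 1.002, S 1.003
Ratio ≈ 1:3:1:1, so the empirical formula is CH3ClS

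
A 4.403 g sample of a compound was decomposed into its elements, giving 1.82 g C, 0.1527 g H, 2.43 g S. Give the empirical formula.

n(C) = 1.82/12.01 = 0.1515, n(H) = 0.1527/1.008 = 0.1515, n(S) = 2.43/32.07 = 0.07577
Divide by the smallest (0.07577 mol S): C 2.000, H 1.999, S 1.000
→ C2H2S

C2H2S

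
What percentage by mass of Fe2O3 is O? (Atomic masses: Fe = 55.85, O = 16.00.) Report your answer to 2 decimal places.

30.06%

Molar mass = 2(55.85) + 3(16.00) = 159.700 g/mol
Mass of O per mole = 3 × 16.00 = 48.000 g
% O = 48.000 / 159.700 × 100 = 30.06%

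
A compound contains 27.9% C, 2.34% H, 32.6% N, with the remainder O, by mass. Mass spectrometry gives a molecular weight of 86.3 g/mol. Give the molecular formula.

C2H2N2O2

Assume 100 g: 27.9 g C, 2.34 g H, 32.6 g N, 37.16 g O.
Moles — C: 27.9 / 12.01 = 2.323 mol; H: 2.34 / 1.008 = 2.321 mol; N: 32.6 / 14.01 = 2.327 mol; O: 37.16 / 16.00 = 2.322 mol
Smallest is H at 2.321 mol; normalising gives C 1.001, H 1.000, N 1.002, O 1.000
≈ 1:1:1:1 → CHNO
Empirical-formula mass = 43.03 g/mol
n = 86.3 / 43.03 = 2.01 ≈ 2
Molecular formula = (CHNO)×2 = C2H2N2O2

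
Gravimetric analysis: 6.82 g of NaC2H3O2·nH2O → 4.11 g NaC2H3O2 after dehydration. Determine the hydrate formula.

Mass of water lost = 6.82 − 4.11 = 2.71 g → 2.71 / 18.02 = 0.1504 mol H2O
Molar mass of NaC2H3O2 = 82.03 g/mol → mol NaC2H3O2 = 4.11 / 82.03 = 0.0501
n = 0.1504 / 0.0501 = 3.00 ≈ 3 → NaC2H3O2·3H2O

NaC2H3O2·3H2O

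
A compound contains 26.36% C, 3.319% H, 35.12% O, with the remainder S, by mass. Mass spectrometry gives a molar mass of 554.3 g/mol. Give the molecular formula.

C12H18O12S6

Assume 100 g: 26.36 g C, 3.319 g H, 35.12 g O, 35.201 g S.
C: 26.36 g ÷ 12.01 g/mol = 2.195 mol
H: 3.319 g ÷ 1.008 g/mol = 3.293 mol
O: 35.12 g ÷ 16.00 g/mol = 2.195 mol
S: 35.201 g ÷ 32.07 g/mol = 1.098 mol
Ratios (÷ 1.098): C 2.000, H 3.000, O 2.000, S 1.000
Ratio ≈ 2:3:2:1, so the empirical formula is C2H3O2S
Empirical-formula mass = 91.11 g/mol
n = 554.3 / 91.11 = 6.08 ≈ 6
Molecular formula = (C2H3O2S)×6 = C12H18O12S6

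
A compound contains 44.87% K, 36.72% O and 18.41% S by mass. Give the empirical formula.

Assume 100 g: 44.87 g K, 36.72 g O, 18.41 g S.
Moles — K: 44.87 / 39.10 = 1.148 mol; O: 36.72 / 16.00 = 2.295 mol; S: 18.41 / 32.07 = 0.5741 mol
Smallest is S at 0.5741 mol; normalising gives K 1.999, O 3.998, S 1.000
→ K2O4S

K2O4S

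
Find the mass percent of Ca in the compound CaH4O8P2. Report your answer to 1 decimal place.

17.1%

Molar mass = 1(40.08) + 4(1.008) + 8(16.00) + 2(30.97) = 234.052 g/mol
Mass of Ca per mole = 1 × 40.08 = 40.080 g
% Ca = 40.080 / 234.052 × 100 = 17.1%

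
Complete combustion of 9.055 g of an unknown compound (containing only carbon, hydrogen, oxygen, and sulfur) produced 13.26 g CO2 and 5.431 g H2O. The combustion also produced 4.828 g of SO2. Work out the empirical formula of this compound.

C4H8O2S

mol C = 13.26 / 44.01 = 0.3013; mass C = 0.3013 × 12.01 = 3.619 g
mol H = 2 × (5.431 / 18.02) = 0.6028; mass H = 0.6028 × 1.008 = 0.6076 g
mol S = 4.828 / 64.07 = 0.07536; mass S = 2.417 g
mass O = 9.055 − (6.643) = 2.412 g → mol O = 0.1508
Smallest is S at 0.07536 mol; normalising gives C 3.998, H 7.999, O 2.001, S 1.000
≈ 4:8:2:1 → C4H8O2S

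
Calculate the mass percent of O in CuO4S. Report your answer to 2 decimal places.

Molar mass = 1(63.55) + 4(16.00) + 1(32.07) = 159.620 g/mol
Mass of O per mole = 4 × 16.00 = 64.000 g
% O = 64.000 / 159.620 × 100 = 40.10%

40.10%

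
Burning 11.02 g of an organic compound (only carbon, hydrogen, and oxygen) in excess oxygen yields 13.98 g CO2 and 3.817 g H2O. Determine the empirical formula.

C3H4O4

mol C = 13.98 / 44.01 = 0.3177; mass C = 0.3177 × 12.01 = 3.815 g
mol H = 2 × (3.817 / 18.02) = 0.4236; mass H = 0.4236 × 1.008 = 0.4270 g
mass O = 11.02 − (4.242) = 6.778 g → mol O = 0.4236
Ratios (÷ 0.3177): C 1.000, H 1.334, O 1.334
×3: C 3.00, H 4.00, O 4.00 → C3H4O4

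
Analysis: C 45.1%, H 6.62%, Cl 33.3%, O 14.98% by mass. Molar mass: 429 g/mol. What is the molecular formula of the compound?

Assume 100 g: 45.1 g C, 6.62 g H, 33.3 g Cl, 14.98 g O.
n(C) = 45.1/12.01 = 3.755, n(H) = 6.62/1.008 = 6.567, n(Cl) = 33.3/35.45 = 0.9394, n(O) = 14.98/16.00 = 0.9363
Ratios (÷ 0.9363): C 4.011, H 7.015, Cl 1.003, O 1.000
Ratio ≈ 4:7:1:1, so the empirical formula is C4H7ClO
Empirical-formula mass = 106.55 g/mol
n = 429 / 106.55 = 4.03 ≈ 4
Molecular formula = (C4H7ClO)×4 = C16H28Cl4O4

C16H28Cl4O4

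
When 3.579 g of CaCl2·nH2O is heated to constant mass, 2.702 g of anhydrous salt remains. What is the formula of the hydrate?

Mass of water lost = 3.579 − 2.702 = 0.877 g → 0.877 / 18.02 = 0.04867 mol H2O
Molar mass of CaCl2 = 110.98 g/mol → mol CaCl2 = 2.702 / 110.98 = 0.02435
n = 0.04867 / 0.02435 = 2.00 ≈ 2 → CaCl2·2H2O

CaCl2·2H2O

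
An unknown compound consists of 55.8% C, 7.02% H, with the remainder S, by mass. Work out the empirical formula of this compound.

C4H6S

Assume 100 g: 55.8 g C, 7.02 g H, 37.18 g S.
n(C) = 55.8/12.01 = 4.646, n(H) = 7.02/1.008 = 6.964, n(S) = 37.18/32.07 = 1.159
Ratios (÷ 1.159): C 4.008, H 6.007, S 1.000
≈ 4:6:1 → C4H6S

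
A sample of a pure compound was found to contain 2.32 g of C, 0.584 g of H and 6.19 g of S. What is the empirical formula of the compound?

Moles — C: 2.32 / 12.01 = 0.1932 mol; H: 0.584 / 1.008 = 0.5794 mol; S: 6.19 / 32.07 = 0.193 mol
Ratios (÷ 0.193): C 1.001, H 3.002, S 1.000
→ CH3S

CH3S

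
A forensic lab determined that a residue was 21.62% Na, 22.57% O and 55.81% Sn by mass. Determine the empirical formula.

Assume 100 g: 21.62 g Na, 22.57 g O, 55.81 g Sn.
Moles — Na: 21.62 / 22.99 = 0.9404 mol; O: 22.57 / 16.00 = 1.411 mol; Sn: 55.81 / 118.71 = 0.4701 mol
Smallest is Sn at 0.4701 mol; normalising gives Na 2.000, O 3.000, Sn 1.000
Ratio ≈ 2:3:1, so the empirical formula is Na2O3Sn

Na2O3Sn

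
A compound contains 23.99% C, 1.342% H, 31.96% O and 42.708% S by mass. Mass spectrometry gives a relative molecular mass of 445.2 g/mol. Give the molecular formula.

C9H6O9S6

Assume 100 g: 23.99 g C, 1.342 g H, 31.96 g O, 42.708 g S.
C: 23.99 g ÷ 12.01 g/mol = 1.998 mol
H: 1.342 g ÷ 1.008 g/mol = 1.331 mol
O: 31.96 g ÷ 16.00 g/mol = 1.998 mol
S: 42.708 g ÷ 32.07 g/mol = 1.332 mol
Smallest is H at 1.331 mol; normalising gives C 1.500, H 1.000, O 1.500, S 1.000
×2: C 3.00, H 2.00, O 3.00, S 2.00 → C3H2O3S2
Empirical-formula mass = 150.19 g/mol
n = 445.2 / 150.19 = 2.96 ≈ 3
Molecular formula = (C3H2O3S2)×3 = C9H6O9S6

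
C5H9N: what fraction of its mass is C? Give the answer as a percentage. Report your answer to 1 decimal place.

Molar mass = 5(12.01) + 9(1.008) + 1(14.01) = 83.132 g/mol
Mass of C per mole = 5 × 12.01 = 60.050 g
% C = 60.050 / 83.132 × 100 = 72.2%

72.2%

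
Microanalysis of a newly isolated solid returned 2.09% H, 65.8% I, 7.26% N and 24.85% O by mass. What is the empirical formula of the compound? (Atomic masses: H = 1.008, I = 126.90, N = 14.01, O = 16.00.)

Assume 100 g: 2.09 g H, 65.8 g I, 7.26 g N, 24.85 g O.
H: 2.09 g ÷ 1.008 g/mol = 2.073 mol
I: 65.8 g ÷ 126.90 g/mol = 0.5185 mol
N: 7.26 g ÷ 14.01 g/mol = 0.5182 mol
O: 24.85 g ÷ 16.00 g/mol = 1.553 mol
Ratios (÷ 0.5182): H 4.001, I 1.001, N 1.000, O 2.997
→ H4INO3

H4INO3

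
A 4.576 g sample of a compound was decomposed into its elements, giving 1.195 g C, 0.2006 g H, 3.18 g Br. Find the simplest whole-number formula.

C5H10Br2

n(C) = 1.195/12.01 = 0.0995, n(H) = 0.2006/1.008 = 0.199, n(Br) = 3.18/79.90 = 0.0398
Smallest is Br at 0.0398 mol; normalising gives C 2.500, H 5.000, Br 1.000
Multiply by 2: C 5.00, H 10.00, Br 2.00 → C5H10Br2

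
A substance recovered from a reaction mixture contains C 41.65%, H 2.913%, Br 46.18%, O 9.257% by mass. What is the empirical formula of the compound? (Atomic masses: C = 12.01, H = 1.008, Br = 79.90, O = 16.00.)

C6H5BrO

Assume 100 g: 41.65 g C, 2.913 g H, 46.18 g Br, 9.257 g O.
n(C) = 41.65/12.01 = 3.468, n(H) = 2.913/1.008 = 2.89, n(Br) = 46.18/79.90 = 0.578, n(O) = 9.257/16.00 = 0.5786
Smallest is Br at 0.578 mol; normalising gives C 6.000, H 5.000, Br 1.000, O 1.001
→ C6H5BrO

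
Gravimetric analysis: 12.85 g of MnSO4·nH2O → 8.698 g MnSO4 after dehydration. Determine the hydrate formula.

MnSO4·4H2O

Mass of water lost = 12.85 − 8.698 = 4.152 g → 4.152 / 18.02 = 0.2304 mol H2O
Molar mass of MnSO4 = 151.01 g/mol → mol MnSO4 = 8.698 / 151.01 = 0.0576
n = 0.2304 / 0.0576 = 4.00 ≈ 4 → MnSO4·4H2O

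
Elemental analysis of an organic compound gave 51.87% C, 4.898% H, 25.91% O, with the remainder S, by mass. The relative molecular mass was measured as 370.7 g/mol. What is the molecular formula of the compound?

C16H18O6S2

Assume 100 g: 51.87 g C, 4.898 g H, 25.91 g O, 17.322 g S.
C: 51.87 g ÷ 12.01 g/mol = 4.319 mol
H: 4.898 g ÷ 1.008 g/mol = 4.859 mol
O: 25.91 g ÷ 16.00 g/mol = 1.619 mol
S: 17.322 g ÷ 32.07 g/mol = 0.5401 mol
Smallest is S at 0.5401 mol; normalising gives C 7.996, H 8.996, O 2.998, S 1.000
Ratio ≈ 8:9:3:1, so the empirical formula is C8H9O3S
Empirical-formula mass = 185.22 g/mol
n = 370.7 / 185.22 = 2.00 ≈ 2
Molecular formula = (C8H9O3S)×2 = C16H18O6S2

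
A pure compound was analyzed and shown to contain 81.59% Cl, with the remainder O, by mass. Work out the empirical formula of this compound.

Assume 100 g: 81.59 g Cl, 18.41 g O.
n(Cl) = 81.59/35.45 = 2.302, n(O) = 18.41/16.00 = 1.151
Divide by the smallest (1.151 mol O): Cl 2.000, O 1.000
≈ 2:1 → Cl2O

Cl2O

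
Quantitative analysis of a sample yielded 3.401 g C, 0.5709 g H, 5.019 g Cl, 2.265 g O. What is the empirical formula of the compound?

Moles — C: 3.401 / 12.01 = 0.2832 mol; H: 0.5709 / 1.008 = 0.5664 mol; Cl: 5.019 / 35.45 = 0.1416 mol; O: 2.265 / 16.00 = 0.1416 mol
Divide by the smallest (0.1416 mol O): C 2.000, H 4.001, Cl 1.000, O 1.000
→ C2H4ClO

C2H4ClO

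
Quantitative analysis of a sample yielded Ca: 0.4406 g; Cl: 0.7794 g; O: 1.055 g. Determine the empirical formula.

CaCl2O6

Ca: 0.4406 g ÷ 40.08 g/mol = 0.01099 mol
Cl: 0.7794 g ÷ 35.45 g/mol = 0.02199 mol
O: 1.055 g ÷ 16.00 g/mol = 0.06594 mol
Divide by the smallest (0.01099 mol Ca): Ca 1.000, Cl 2.000, O 5.998
≈ 1:2:6 → CaCl2O6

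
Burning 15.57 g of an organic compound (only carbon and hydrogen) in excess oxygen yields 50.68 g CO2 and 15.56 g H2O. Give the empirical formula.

C2H3

mol C = 50.68 / 44.01 = 1.152; mass C = 1.152 × 12.01 = 13.83 g
mol H = 2 × (15.56 / 18.02) = 1.727; mass H = 1.727 × 1.008 = 1.741 g
Divide by the smallest (1.152 mol C): C 1.000, H 1.500
Scaling by 2: C 2.00, H 3.00 → C2H3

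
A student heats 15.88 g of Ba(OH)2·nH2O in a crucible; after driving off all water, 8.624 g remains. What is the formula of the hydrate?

Ba(OH)2·8H2O

Mass of water lost = 15.88 − 8.624 = 7.256 g → 7.256 / 18.02 = 0.4027 mol H2O
Molar mass of Ba(OH)2 = 171.35 g/mol → mol Ba(OH)2 = 8.624 / 171.35 = 0.05033
n = 0.4027 / 0.05033 = 8.00 ≈ 8 → Ba(OH)2·8H2O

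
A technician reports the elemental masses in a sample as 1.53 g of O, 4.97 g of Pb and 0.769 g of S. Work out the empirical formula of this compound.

O4PbS

Moles — O: 1.53 / 16.00 = 0.09563 mol; Pb: 4.97 / 207.2 = 0.02399 mol; S: 0.769 / 32.07 = 0.02398 mol
Smallest is S at 0.02398 mol; normalising gives O 3.988, Pb 1.000, S 1.000
≈ 4:1:1 → O4PbS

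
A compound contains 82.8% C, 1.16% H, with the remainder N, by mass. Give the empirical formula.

C6HN

Assume 100 g: 82.8 g C, 1.16 g H, 16.04 g N.
Moles — C: 82.8 / 12.01 = 6.894 mol; H: 1.16 / 1.008 = 1.151 mol; N: 16.04 / 14.01 = 1.145 mol
Ratios (÷ 1.145): C 6.022, H 1.005, N 1.000
Ratio ≈ 6:1:1, so the empirical formula is C6HN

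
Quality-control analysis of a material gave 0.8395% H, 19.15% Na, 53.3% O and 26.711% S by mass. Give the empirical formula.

HNaO4S

Assume 100 g: 0.8395 g H, 19.15 g Na, 53.3 g O, 26.711 g S.
H: 0.8395 g ÷ 1.008 g/mol = 0.8328 mol
Na: 19.15 g ÷ 22.99 g/mol = 0.833 mol
O: 53.3 g ÷ 16.00 g/mol = 3.331 mol
S: 26.711 g ÷ 32.07 g/mol = 0.8329 mol
Divide by the smallest (0.8328 mol H): H 1.000, Na 1.000, O 4.000, S 1.000
→ HNaO4S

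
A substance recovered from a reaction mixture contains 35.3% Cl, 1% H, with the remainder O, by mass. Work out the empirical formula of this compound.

ClHO4

Assume 100 g: 35.3 g Cl, 1 g H, 63.7 g O.
Moles — Cl: 35.3 / 35.45 = 0.9958 mol; H: 1 / 1.008 = 0.9921 mol; O: 63.7 / 16.00 = 3.981 mol
Divide by the smallest (0.9921 mol H): Cl 1.004, H 1.000, O 4.013
Ratio ≈ 1:1:4, so the empirical formula is ClHO4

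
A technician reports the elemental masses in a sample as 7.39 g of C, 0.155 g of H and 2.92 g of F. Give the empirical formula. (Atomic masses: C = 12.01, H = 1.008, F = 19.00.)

C4HF

C: 7.39 g ÷ 12.01 g/mol = 0.6153 mol
H: 0.155 g ÷ 1.008 g/mol = 0.1538 mol
F: 2.92 g ÷ 19.00 g/mol = 0.1537 mol
Divide by the smallest (0.1537 mol F): C 4.004, H 1.001, F 1.000
→ C4HF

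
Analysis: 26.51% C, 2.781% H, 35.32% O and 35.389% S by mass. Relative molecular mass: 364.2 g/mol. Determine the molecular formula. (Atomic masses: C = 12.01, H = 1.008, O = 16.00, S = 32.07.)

C8H10O8S4

Assume 100 g: 26.51 g C, 2.781 g H, 35.32 g O, 35.389 g S.
n(C) = 26.51/12.01 = 2.207, n(H) = 2.781/1.008 = 2.759, n(O) = 35.32/16.00 = 2.208, n(S) = 35.389/32.07 = 1.103
Ratios (÷ 1.103): C 2.000, H 2.500, O 2.000, S 1.000
Scaling by 2: C 4.00, H 5.00, O 4.00, S 2.00 → C4H5O4S2
Empirical-formula mass = 181.22 g/mol
n = 364.2 / 181.22 = 2.01 ≈ 2
Molecular formula = (C4H5O4S2)×2 = C8H10O8S4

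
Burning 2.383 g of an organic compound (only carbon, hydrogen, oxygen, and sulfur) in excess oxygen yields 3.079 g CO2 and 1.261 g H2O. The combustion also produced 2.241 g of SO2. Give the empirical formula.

mol C = 3.079 / 44.01 = 0.06996; mass C = 0.06996 × 12.01 = 0.8402 g
mol H = 2 × (1.261 / 18.02) = 0.1400; mass H = 0.1400 × 1.008 = 0.1411 g
mol S = 2.241 / 64.07 = 0.03498; mass S = 1.122 g
mass O = 2.383 − (2.103) = 0.2800 g → mol O = 0.01750
Smallest is O at 0.0175 mol; normalising gives C 3.998, H 7.998, O 1.000, S 1.999
→ C4H8OS2

C4H8OS2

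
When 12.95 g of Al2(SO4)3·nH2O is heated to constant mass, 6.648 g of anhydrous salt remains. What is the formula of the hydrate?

Mass of water lost = 12.95 − 6.648 = 6.302 g → 6.302 / 18.02 = 0.3497 mol H2O
Molar mass of Al2(SO4)3 = 342.17 g/mol → mol Al2(SO4)3 = 6.648 / 342.17 = 0.01943
n = 0.3497 / 0.01943 = 18.00 ≈ 18 → Al2(SO4)3·18H2O

Al2(SO4)3·18H2O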